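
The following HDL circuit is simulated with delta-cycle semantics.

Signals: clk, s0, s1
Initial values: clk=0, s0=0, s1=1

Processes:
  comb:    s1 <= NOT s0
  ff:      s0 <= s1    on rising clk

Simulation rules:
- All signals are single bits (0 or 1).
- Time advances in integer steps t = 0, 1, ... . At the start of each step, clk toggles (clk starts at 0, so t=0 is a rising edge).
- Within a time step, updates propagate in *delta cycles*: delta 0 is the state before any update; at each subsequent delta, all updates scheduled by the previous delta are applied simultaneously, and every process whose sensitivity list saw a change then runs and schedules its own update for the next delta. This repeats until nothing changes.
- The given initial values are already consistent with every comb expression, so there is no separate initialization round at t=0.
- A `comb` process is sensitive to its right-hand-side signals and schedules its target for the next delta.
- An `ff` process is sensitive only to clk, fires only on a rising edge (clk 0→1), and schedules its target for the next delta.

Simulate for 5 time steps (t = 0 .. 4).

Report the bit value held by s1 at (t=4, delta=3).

t0.Δ0 s0=0 clk=0 s1=1
t0.Δ1 s0=0 clk=1 s1=1
t0.Δ2 s0=1 clk=1 s1=1
t0.Δ3 s0=1 clk=1 s1=0
t1.Δ0 s0=1 clk=1 s1=0
t1.Δ1 s0=1 clk=0 s1=0
t2.Δ0 s0=1 clk=0 s1=0
t2.Δ1 s0=1 clk=1 s1=0
t2.Δ2 s0=0 clk=1 s1=0
t2.Δ3 s0=0 clk=1 s1=1
t3.Δ0 s0=0 clk=1 s1=1
t3.Δ1 s0=0 clk=0 s1=1
t4.Δ0 s0=0 clk=0 s1=1
t4.Δ1 s0=0 clk=1 s1=1
t4.Δ2 s0=1 clk=1 s1=1
t4.Δ3 s0=1 clk=1 s1=0

0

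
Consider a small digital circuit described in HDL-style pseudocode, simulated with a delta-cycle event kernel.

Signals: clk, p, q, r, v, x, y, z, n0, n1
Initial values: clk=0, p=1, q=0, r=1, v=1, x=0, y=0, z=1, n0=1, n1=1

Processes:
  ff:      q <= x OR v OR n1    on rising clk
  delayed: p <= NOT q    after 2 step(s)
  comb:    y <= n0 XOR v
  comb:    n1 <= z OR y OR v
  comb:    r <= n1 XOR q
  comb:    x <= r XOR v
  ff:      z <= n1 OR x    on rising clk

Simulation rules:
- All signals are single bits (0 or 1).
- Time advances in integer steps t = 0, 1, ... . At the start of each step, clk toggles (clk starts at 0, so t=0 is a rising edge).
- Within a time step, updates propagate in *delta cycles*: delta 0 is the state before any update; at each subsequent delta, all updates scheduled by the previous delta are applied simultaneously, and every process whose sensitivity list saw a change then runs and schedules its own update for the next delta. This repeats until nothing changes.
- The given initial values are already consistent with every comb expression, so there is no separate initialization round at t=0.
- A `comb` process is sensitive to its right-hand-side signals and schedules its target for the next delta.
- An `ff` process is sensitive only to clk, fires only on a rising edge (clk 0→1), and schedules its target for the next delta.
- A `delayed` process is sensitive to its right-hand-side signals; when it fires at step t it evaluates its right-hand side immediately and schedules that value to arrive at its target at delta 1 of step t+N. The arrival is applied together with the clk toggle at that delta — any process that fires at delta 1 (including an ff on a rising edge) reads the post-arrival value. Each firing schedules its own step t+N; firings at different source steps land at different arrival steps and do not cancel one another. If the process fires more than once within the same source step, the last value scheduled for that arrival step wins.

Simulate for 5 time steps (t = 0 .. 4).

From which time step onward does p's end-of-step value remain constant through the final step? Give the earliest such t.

[bits: y,p,n1,n0,z,v,q,x,r,clk]
t=0: Δ0=0111110010 Δ1=0111110011 Δ2=0111111011 Δ3=0111111001 Δ4=0111111101 | 4Δ
t=1: Δ0=0111111101 Δ1=0111111100 | 1Δ
t=2: Δ0=0111111100 Δ1=0011111101 | 1Δ
t=3: Δ0=0011111101 Δ1=0011111100 | 1Δ
t=4: Δ0=0011111100 Δ1=0011111101 | 1Δ

2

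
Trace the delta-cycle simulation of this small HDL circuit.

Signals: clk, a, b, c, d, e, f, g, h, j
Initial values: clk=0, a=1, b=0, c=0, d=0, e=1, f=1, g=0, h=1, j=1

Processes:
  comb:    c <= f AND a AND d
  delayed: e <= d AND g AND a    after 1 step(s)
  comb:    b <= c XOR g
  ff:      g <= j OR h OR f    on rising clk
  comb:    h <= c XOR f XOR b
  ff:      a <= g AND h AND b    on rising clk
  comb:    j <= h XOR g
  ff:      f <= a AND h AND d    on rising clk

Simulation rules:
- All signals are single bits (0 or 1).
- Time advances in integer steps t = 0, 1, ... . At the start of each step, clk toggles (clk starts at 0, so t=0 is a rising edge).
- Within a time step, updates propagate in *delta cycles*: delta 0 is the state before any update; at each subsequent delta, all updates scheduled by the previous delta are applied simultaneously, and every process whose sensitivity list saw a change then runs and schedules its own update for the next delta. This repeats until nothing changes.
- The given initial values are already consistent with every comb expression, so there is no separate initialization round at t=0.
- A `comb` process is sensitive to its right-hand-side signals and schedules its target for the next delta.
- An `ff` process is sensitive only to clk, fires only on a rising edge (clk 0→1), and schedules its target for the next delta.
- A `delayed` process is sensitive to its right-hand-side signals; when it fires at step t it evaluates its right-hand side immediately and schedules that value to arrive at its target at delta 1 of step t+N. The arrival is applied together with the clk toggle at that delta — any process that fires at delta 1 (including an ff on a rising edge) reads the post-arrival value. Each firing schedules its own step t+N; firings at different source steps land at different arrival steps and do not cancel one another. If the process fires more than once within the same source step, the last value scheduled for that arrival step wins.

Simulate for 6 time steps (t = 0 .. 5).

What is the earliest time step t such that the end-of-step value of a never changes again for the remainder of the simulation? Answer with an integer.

[bits: clk,g,d,a,h,f,b,c,e,j]
t=0: Δ0=0001110011 Δ1=1001110011 Δ2=1100100011 Δ3=1100001010 Δ4=1100101011 Δ5=1100101010 | 5Δ
t=1: Δ0=1100101010 Δ1=0100101000 | 1Δ
t=2: Δ0=0100101000 Δ1=1100101000 Δ2=1101101000 | 2Δ
t=3: Δ0=1101101000 Δ1=0101101000 | 1Δ
t=4: Δ0=0101101000 Δ1=1101101000 | 1Δ
t=5: Δ0=1101101000 Δ1=0101101000 | 1Δ

2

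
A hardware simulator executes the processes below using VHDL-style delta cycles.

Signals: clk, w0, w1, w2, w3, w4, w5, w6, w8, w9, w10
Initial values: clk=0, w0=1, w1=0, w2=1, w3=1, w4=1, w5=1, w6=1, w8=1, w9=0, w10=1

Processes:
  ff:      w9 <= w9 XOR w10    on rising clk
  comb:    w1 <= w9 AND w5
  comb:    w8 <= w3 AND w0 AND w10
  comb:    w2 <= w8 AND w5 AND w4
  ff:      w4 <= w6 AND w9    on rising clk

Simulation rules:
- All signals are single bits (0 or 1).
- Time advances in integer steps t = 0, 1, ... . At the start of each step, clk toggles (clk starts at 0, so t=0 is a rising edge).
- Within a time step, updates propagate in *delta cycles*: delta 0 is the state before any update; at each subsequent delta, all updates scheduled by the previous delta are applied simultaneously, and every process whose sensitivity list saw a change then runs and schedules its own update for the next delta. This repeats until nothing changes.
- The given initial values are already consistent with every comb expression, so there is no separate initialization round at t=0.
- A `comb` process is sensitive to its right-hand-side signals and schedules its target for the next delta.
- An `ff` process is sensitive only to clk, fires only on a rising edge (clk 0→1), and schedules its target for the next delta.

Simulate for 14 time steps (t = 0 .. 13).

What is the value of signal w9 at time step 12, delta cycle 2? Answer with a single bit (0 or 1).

t0.Δ0 w1=0 w8=1 w5=1 w4=1 w10=1 w9=0 w2=1 clk=0 w3=1 w0=1 w6=1
t0.Δ1 w1=0 w8=1 w5=1 w4=1 w10=1 w9=0 w2=1 clk=1 w3=1 w0=1 w6=1
t0.Δ2 w1=0 w8=1 w5=1 w4=0 w10=1 w9=1 w2=1 clk=1 w3=1 w0=1 w6=1
t0.Δ3 w1=1 w8=1 w5=1 w4=0 w10=1 w9=1 w2=0 clk=1 w3=1 w0=1 w6=1
t1.Δ0 w1=1 w8=1 w5=1 w4=0 w10=1 w9=1 w2=0 clk=1 w3=1 w0=1 w6=1
t1.Δ1 w1=1 w8=1 w5=1 w4=0 w10=1 w9=1 w2=0 clk=0 w3=1 w0=1 w6=1
t2.Δ0 w1=1 w8=1 w5=1 w4=0 w10=1 w9=1 w2=0 clk=0 w3=1 w0=1 w6=1
t2.Δ1 w1=1 w8=1 w5=1 w4=0 w10=1 w9=1 w2=0 clk=1 w3=1 w0=1 w6=1
t2.Δ2 w1=1 w8=1 w5=1 w4=1 w10=1 w9=0 w2=0 clk=1 w3=1 w0=1 w6=1
t2.Δ3 w1=0 w8=1 w5=1 w4=1 w10=1 w9=0 w2=1 clk=1 w3=1 w0=1 w6=1
t3.Δ0 w1=0 w8=1 w5=1 w4=1 w10=1 w9=0 w2=1 clk=1 w3=1 w0=1 w6=1
t3.Δ1 w1=0 w8=1 w5=1 w4=1 w10=1 w9=0 w2=1 clk=0 w3=1 w0=1 w6=1
t4.Δ0 w1=0 w8=1 w5=1 w4=1 w10=1 w9=0 w2=1 clk=0 w3=1 w0=1 w6=1
t4.Δ1 w1=0 w8=1 w5=1 w4=1 w10=1 w9=0 w2=1 clk=1 w3=1 w0=1 w6=1
t4.Δ2 w1=0 w8=1 w5=1 w4=0 w10=1 w9=1 w2=1 clk=1 w3=1 w0=1 w6=1
t4.Δ3 w1=1 w8=1 w5=1 w4=0 w10=1 w9=1 w2=0 clk=1 w3=1 w0=1 w6=1
t5.Δ0 w1=1 w8=1 w5=1 w4=0 w10=1 w9=1 w2=0 clk=1 w3=1 w0=1 w6=1
t5.Δ1 w1=1 w8=1 w5=1 w4=0 w10=1 w9=1 w2=0 clk=0 w3=1 w0=1 w6=1
t6.Δ0 w1=1 w8=1 w5=1 w4=0 w10=1 w9=1 w2=0 clk=0 w3=1 w0=1 w6=1
t6.Δ1 w1=1 w8=1 w5=1 w4=0 w10=1 w9=1 w2=0 clk=1 w3=1 w0=1 w6=1
t6.Δ2 w1=1 w8=1 w5=1 w4=1 w10=1 w9=0 w2=0 clk=1 w3=1 w0=1 w6=1
t6.Δ3 w1=0 w8=1 w5=1 w4=1 w10=1 w9=0 w2=1 clk=1 w3=1 w0=1 w6=1
t7.Δ0 w1=0 w8=1 w5=1 w4=1 w10=1 w9=0 w2=1 clk=1 w3=1 w0=1 w6=1
t7.Δ1 w1=0 w8=1 w5=1 w4=1 w10=1 w9=0 w2=1 clk=0 w3=1 w0=1 w6=1
t8.Δ0 w1=0 w8=1 w5=1 w4=1 w10=1 w9=0 w2=1 clk=0 w3=1 w0=1 w6=1
t8.Δ1 w1=0 w8=1 w5=1 w4=1 w10=1 w9=0 w2=1 clk=1 w3=1 w0=1 w6=1
t8.Δ2 w1=0 w8=1 w5=1 w4=0 w10=1 w9=1 w2=1 clk=1 w3=1 w0=1 w6=1
t8.Δ3 w1=1 w8=1 w5=1 w4=0 w10=1 w9=1 w2=0 clk=1 w3=1 w0=1 w6=1
t9.Δ0 w1=1 w8=1 w5=1 w4=0 w10=1 w9=1 w2=0 clk=1 w3=1 w0=1 w6=1
t9.Δ1 w1=1 w8=1 w5=1 w4=0 w10=1 w9=1 w2=0 clk=0 w3=1 w0=1 w6=1
t10.Δ0 w1=1 w8=1 w5=1 w4=0 w10=1 w9=1 w2=0 clk=0 w3=1 w0=1 w6=1
t10.Δ1 w1=1 w8=1 w5=1 w4=0 w10=1 w9=1 w2=0 clk=1 w3=1 w0=1 w6=1
t10.Δ2 w1=1 w8=1 w5=1 w4=1 w10=1 w9=0 w2=0 clk=1 w3=1 w0=1 w6=1
t10.Δ3 w1=0 w8=1 w5=1 w4=1 w10=1 w9=0 w2=1 clk=1 w3=1 w0=1 w6=1
t11.Δ0 w1=0 w8=1 w5=1 w4=1 w10=1 w9=0 w2=1 clk=1 w3=1 w0=1 w6=1
t11.Δ1 w1=0 w8=1 w5=1 w4=1 w10=1 w9=0 w2=1 clk=0 w3=1 w0=1 w6=1
t12.Δ0 w1=0 w8=1 w5=1 w4=1 w10=1 w9=0 w2=1 clk=0 w3=1 w0=1 w6=1
t12.Δ1 w1=0 w8=1 w5=1 w4=1 w10=1 w9=0 w2=1 clk=1 w3=1 w0=1 w6=1
t12.Δ2 w1=0 w8=1 w5=1 w4=0 w10=1 w9=1 w2=1 clk=1 w3=1 w0=1 w6=1
t12.Δ3 w1=1 w8=1 w5=1 w4=0 w10=1 w9=1 w2=0 clk=1 w3=1 w0=1 w6=1
t13.Δ0 w1=1 w8=1 w5=1 w4=0 w10=1 w9=1 w2=0 clk=1 w3=1 w0=1 w6=1
t13.Δ1 w1=1 w8=1 w5=1 w4=0 w10=1 w9=1 w2=0 clk=0 w3=1 w0=1 w6=1

1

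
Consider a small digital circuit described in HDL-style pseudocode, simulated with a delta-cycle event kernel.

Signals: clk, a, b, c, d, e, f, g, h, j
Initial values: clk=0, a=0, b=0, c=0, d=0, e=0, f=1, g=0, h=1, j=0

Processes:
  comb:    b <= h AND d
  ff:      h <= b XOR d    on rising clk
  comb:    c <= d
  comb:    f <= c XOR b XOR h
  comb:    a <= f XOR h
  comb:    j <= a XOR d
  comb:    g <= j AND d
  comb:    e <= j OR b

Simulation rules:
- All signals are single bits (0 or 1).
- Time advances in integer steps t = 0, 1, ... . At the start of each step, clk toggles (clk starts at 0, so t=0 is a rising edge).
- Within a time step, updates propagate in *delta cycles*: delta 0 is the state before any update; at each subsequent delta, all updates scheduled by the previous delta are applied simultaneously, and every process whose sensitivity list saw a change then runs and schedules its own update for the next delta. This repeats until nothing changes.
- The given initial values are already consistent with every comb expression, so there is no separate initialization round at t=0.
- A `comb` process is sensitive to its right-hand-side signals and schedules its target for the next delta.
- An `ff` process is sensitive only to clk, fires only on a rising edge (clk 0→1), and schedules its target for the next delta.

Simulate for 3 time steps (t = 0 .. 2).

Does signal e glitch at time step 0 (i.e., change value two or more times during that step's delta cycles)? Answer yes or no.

yes

[bits: a,b,f,e,clk,g,j,d,c,h]
t=0: Δ0=0010000001 Δ1=0010100001 Δ2=0010100000 Δ3=1000100000 Δ4=0000101000 Δ5=0001100000 Δ6=0000100000 | 6Δ
t=1: Δ0=0000100000 Δ1=0000000000 | 1Δ
t=2: Δ0=0000000000 Δ1=0000100000 | 1Δ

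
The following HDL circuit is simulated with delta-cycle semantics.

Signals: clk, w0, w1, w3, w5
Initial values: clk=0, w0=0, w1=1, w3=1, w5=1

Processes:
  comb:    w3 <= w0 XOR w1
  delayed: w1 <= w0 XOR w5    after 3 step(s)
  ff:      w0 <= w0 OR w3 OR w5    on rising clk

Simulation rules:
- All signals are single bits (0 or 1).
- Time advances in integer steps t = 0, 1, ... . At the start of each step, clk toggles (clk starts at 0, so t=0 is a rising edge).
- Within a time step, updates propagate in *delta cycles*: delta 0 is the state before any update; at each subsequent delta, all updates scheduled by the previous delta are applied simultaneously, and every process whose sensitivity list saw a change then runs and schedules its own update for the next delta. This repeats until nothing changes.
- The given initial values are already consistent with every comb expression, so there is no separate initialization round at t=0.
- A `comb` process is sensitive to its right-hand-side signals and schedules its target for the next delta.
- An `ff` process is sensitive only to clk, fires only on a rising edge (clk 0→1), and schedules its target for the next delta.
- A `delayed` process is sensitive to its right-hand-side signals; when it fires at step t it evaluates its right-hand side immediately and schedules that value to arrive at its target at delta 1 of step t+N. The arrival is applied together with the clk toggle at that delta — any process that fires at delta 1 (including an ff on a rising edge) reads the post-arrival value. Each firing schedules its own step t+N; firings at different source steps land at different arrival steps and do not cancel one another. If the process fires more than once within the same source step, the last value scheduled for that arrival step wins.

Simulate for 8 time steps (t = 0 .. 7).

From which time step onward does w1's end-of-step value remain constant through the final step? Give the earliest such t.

3

[bits: w3,w1,w5,w0,clk]
t=0: Δ0=11100 Δ1=11101 Δ2=11111 Δ3=01111 | 3Δ
t=1: Δ0=01111 Δ1=01110 | 1Δ
t=2: Δ0=01110 Δ1=01111 | 1Δ
t=3: Δ0=01111 Δ1=00110 Δ2=10110 | 2Δ
t=4: Δ0=10110 Δ1=10111 | 1Δ
t=5: Δ0=10111 Δ1=10110 | 1Δ
t=6: Δ0=10110 Δ1=10111 | 1Δ
t=7: Δ0=10111 Δ1=10110 | 1Δ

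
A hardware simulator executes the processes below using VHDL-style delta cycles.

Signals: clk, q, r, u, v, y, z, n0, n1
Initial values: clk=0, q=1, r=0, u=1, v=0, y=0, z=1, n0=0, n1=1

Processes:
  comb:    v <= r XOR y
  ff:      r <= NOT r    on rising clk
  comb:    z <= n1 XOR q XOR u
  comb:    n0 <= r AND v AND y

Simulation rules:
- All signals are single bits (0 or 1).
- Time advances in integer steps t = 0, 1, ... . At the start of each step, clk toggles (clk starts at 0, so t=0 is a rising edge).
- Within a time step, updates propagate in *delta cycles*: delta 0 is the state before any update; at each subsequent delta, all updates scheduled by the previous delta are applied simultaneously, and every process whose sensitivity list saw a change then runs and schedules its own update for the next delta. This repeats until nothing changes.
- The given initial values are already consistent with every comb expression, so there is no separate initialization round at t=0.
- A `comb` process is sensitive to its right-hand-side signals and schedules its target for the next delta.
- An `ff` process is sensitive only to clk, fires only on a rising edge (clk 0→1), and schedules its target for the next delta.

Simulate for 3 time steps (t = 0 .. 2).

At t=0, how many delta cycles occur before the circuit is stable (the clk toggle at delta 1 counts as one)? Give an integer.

3

[bits: q,u,y,clk,n0,r,n1,v,z]
t=0: Δ0=110000101 Δ1=110100101 Δ2=110101101 Δ3=110101111 | 3Δ
t=1: Δ0=110101111 Δ1=110001111 | 1Δ
t=2: Δ0=110001111 Δ1=110101111 Δ2=110100111 Δ3=110100101 | 3Δ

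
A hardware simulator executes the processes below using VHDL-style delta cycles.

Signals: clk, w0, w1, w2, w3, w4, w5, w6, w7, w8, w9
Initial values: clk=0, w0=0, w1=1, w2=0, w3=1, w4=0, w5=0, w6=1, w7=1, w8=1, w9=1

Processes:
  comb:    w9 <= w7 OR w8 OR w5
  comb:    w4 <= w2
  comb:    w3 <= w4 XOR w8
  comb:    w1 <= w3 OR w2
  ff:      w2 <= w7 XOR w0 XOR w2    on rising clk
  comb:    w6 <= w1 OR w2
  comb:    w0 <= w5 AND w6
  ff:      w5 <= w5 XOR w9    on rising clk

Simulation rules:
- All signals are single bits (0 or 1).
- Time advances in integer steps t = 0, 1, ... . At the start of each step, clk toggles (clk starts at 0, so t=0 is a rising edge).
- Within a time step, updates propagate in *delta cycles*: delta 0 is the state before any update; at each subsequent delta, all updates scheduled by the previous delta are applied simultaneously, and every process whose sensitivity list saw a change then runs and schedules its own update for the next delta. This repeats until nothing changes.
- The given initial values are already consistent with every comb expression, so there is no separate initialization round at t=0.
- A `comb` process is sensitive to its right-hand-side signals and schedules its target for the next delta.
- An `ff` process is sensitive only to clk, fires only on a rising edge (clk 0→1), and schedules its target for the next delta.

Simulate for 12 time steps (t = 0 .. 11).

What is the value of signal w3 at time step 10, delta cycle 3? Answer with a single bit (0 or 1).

0

t0.Δ0 w9=1 w1=1 w8=1 w2=0 clk=0 w7=1 w0=0 w4=0 w6=1 w5=0 w3=1
t0.Δ1 w9=1 w1=1 w8=1 w2=0 clk=1 w7=1 w0=0 w4=0 w6=1 w5=0 w3=1
t0.Δ2 w9=1 w1=1 w8=1 w2=1 clk=1 w7=1 w0=0 w4=0 w6=1 w5=1 w3=1
t0.Δ3 w9=1 w1=1 w8=1 w2=1 clk=1 w7=1 w0=1 w4=1 w6=1 w5=1 w3=1
t0.Δ4 w9=1 w1=1 w8=1 w2=1 clk=1 w7=1 w0=1 w4=1 w6=1 w5=1 w3=0
t1.Δ0 w9=1 w1=1 w8=1 w2=1 clk=1 w7=1 w0=1 w4=1 w6=1 w5=1 w3=0
t1.Δ1 w9=1 w1=1 w8=1 w2=1 clk=0 w7=1 w0=1 w4=1 w6=1 w5=1 w3=0
t2.Δ0 w9=1 w1=1 w8=1 w2=1 clk=0 w7=1 w0=1 w4=1 w6=1 w5=1 w3=0
t2.Δ1 w9=1 w1=1 w8=1 w2=1 clk=1 w7=1 w0=1 w4=1 w6=1 w5=1 w3=0
t2.Δ2 w9=1 w1=1 w8=1 w2=1 clk=1 w7=1 w0=1 w4=1 w6=1 w5=0 w3=0
t2.Δ3 w9=1 w1=1 w8=1 w2=1 clk=1 w7=1 w0=0 w4=1 w6=1 w5=0 w3=0
t3.Δ0 w9=1 w1=1 w8=1 w2=1 clk=1 w7=1 w0=0 w4=1 w6=1 w5=0 w3=0
t3.Δ1 w9=1 w1=1 w8=1 w2=1 clk=0 w7=1 w0=0 w4=1 w6=1 w5=0 w3=0
t4.Δ0 w9=1 w1=1 w8=1 w2=1 clk=0 w7=1 w0=0 w4=1 w6=1 w5=0 w3=0
t4.Δ1 w9=1 w1=1 w8=1 w2=1 clk=1 w7=1 w0=0 w4=1 w6=1 w5=0 w3=0
t4.Δ2 w9=1 w1=1 w8=1 w2=0 clk=1 w7=1 w0=0 w4=1 w6=1 w5=1 w3=0
t4.Δ3 w9=1 w1=0 w8=1 w2=0 clk=1 w7=1 w0=1 w4=0 w6=1 w5=1 w3=0
t4.Δ4 w9=1 w1=0 w8=1 w2=0 clk=1 w7=1 w0=1 w4=0 w6=0 w5=1 w3=1
t4.Δ5 w9=1 w1=1 w8=1 w2=0 clk=1 w7=1 w0=0 w4=0 w6=0 w5=1 w3=1
t4.Δ6 w9=1 w1=1 w8=1 w2=0 clk=1 w7=1 w0=0 w4=0 w6=1 w5=1 w3=1
t4.Δ7 w9=1 w1=1 w8=1 w2=0 clk=1 w7=1 w0=1 w4=0 w6=1 w5=1 w3=1
t5.Δ0 w9=1 w1=1 w8=1 w2=0 clk=1 w7=1 w0=1 w4=0 w6=1 w5=1 w3=1
t5.Δ1 w9=1 w1=1 w8=1 w2=0 clk=0 w7=1 w0=1 w4=0 w6=1 w5=1 w3=1
t6.Δ0 w9=1 w1=1 w8=1 w2=0 clk=0 w7=1 w0=1 w4=0 w6=1 w5=1 w3=1
t6.Δ1 w9=1 w1=1 w8=1 w2=0 clk=1 w7=1 w0=1 w4=0 w6=1 w5=1 w3=1
t6.Δ2 w9=1 w1=1 w8=1 w2=0 clk=1 w7=1 w0=1 w4=0 w6=1 w5=0 w3=1
t6.Δ3 w9=1 w1=1 w8=1 w2=0 clk=1 w7=1 w0=0 w4=0 w6=1 w5=0 w3=1
t7.Δ0 w9=1 w1=1 w8=1 w2=0 clk=1 w7=1 w0=0 w4=0 w6=1 w5=0 w3=1
t7.Δ1 w9=1 w1=1 w8=1 w2=0 clk=0 w7=1 w0=0 w4=0 w6=1 w5=0 w3=1
t8.Δ0 w9=1 w1=1 w8=1 w2=0 clk=0 w7=1 w0=0 w4=0 w6=1 w5=0 w3=1
t8.Δ1 w9=1 w1=1 w8=1 w2=0 clk=1 w7=1 w0=0 w4=0 w6=1 w5=0 w3=1
t8.Δ2 w9=1 w1=1 w8=1 w2=1 clk=1 w7=1 w0=0 w4=0 w6=1 w5=1 w3=1
t8.Δ3 w9=1 w1=1 w8=1 w2=1 clk=1 w7=1 w0=1 w4=1 w6=1 w5=1 w3=1
t8.Δ4 w9=1 w1=1 w8=1 w2=1 clk=1 w7=1 w0=1 w4=1 w6=1 w5=1 w3=0
t9.Δ0 w9=1 w1=1 w8=1 w2=1 clk=1 w7=1 w0=1 w4=1 w6=1 w5=1 w3=0
t9.Δ1 w9=1 w1=1 w8=1 w2=1 clk=0 w7=1 w0=1 w4=1 w6=1 w5=1 w3=0
t10.Δ0 w9=1 w1=1 w8=1 w2=1 clk=0 w7=1 w0=1 w4=1 w6=1 w5=1 w3=0
t10.Δ1 w9=1 w1=1 w8=1 w2=1 clk=1 w7=1 w0=1 w4=1 w6=1 w5=1 w3=0
t10.Δ2 w9=1 w1=1 w8=1 w2=1 clk=1 w7=1 w0=1 w4=1 w6=1 w5=0 w3=0
t10.Δ3 w9=1 w1=1 w8=1 w2=1 clk=1 w7=1 w0=0 w4=1 w6=1 w5=0 w3=0
t11.Δ0 w9=1 w1=1 w8=1 w2=1 clk=1 w7=1 w0=0 w4=1 w6=1 w5=0 w3=0
t11.Δ1 w9=1 w1=1 w8=1 w2=1 clk=0 w7=1 w0=0 w4=1 w6=1 w5=0 w3=0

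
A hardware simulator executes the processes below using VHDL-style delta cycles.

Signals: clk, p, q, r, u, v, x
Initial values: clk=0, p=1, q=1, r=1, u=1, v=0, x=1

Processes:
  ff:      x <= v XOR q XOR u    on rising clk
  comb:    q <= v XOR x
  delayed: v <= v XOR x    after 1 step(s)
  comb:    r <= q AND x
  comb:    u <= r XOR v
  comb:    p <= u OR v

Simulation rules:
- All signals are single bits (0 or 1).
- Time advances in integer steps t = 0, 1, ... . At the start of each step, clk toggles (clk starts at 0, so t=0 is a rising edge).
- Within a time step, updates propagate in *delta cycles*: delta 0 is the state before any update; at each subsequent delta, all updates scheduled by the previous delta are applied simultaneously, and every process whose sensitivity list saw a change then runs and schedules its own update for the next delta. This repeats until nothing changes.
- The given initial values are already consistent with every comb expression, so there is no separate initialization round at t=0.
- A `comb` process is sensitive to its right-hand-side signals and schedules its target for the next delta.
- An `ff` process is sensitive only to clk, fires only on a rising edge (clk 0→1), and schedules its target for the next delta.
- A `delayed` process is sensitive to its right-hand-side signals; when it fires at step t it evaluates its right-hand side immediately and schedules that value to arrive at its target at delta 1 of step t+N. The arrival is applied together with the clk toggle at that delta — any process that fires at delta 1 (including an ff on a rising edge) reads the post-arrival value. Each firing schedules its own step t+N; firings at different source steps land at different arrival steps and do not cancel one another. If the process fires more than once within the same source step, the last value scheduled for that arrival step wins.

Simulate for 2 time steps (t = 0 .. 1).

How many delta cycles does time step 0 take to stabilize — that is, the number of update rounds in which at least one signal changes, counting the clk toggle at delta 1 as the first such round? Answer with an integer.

5

t0.Δ0 clk=0 p=1 q=1 v=0 x=1 r=1 u=1
t0.Δ1 clk=1 p=1 q=1 v=0 x=1 r=1 u=1
t0.Δ2 clk=1 p=1 q=1 v=0 x=0 r=1 u=1
t0.Δ3 clk=1 p=1 q=0 v=0 x=0 r=0 u=1
t0.Δ4 clk=1 p=1 q=0 v=0 x=0 r=0 u=0
t0.Δ5 clk=1 p=0 q=0 v=0 x=0 r=0 u=0
t1.Δ0 clk=1 p=0 q=0 v=0 x=0 r=0 u=0
t1.Δ1 clk=0 p=0 q=0 v=0 x=0 r=0 u=0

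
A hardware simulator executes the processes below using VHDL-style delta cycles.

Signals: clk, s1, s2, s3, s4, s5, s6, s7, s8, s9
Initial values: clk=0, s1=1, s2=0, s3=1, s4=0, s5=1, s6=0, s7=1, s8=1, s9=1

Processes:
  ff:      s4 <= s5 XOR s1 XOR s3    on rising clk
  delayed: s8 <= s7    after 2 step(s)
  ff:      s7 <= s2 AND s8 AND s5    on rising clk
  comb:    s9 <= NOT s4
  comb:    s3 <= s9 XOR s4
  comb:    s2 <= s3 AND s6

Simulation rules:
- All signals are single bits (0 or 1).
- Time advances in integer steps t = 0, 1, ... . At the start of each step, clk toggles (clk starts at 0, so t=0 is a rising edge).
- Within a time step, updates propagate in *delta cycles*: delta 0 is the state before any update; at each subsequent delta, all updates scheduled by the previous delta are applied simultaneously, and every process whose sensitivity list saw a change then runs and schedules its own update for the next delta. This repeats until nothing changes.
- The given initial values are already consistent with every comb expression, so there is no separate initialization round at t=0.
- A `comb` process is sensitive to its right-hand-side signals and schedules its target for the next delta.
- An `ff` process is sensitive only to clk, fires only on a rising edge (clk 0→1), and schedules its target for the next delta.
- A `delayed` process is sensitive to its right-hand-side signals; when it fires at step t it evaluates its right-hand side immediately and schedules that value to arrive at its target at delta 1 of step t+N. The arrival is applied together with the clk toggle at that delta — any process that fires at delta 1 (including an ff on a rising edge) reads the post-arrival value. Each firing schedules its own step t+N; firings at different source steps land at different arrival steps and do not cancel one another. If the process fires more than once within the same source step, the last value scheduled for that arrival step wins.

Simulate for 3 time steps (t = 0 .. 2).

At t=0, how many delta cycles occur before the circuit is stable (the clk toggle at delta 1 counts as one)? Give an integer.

[bits: s2,s1,s4,s9,s5,s6,s8,clk,s3,s7]
t=0: Δ0=0101101011 Δ1=0101101111 Δ2=0111101110 Δ3=0110101100 Δ4=0110101110 | 4Δ
t=1: Δ0=0110101110 Δ1=0110101010 | 1Δ
t=2: Δ0=0110101010 Δ1=0110100110 | 1Δ

4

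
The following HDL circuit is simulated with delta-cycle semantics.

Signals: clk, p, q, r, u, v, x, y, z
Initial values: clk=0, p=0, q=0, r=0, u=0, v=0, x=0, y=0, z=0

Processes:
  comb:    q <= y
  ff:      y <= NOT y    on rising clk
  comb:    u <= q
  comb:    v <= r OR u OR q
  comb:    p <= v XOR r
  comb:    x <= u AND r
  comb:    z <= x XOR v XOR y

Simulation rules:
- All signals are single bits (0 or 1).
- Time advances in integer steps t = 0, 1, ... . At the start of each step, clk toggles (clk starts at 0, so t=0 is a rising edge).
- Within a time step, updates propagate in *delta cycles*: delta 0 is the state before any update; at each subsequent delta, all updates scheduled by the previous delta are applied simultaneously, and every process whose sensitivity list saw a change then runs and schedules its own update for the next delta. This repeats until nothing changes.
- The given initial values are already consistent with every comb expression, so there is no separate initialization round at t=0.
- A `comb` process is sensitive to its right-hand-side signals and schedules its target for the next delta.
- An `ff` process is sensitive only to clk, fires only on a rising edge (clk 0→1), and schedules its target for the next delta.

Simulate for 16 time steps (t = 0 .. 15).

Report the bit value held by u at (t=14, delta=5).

0

[bits: clk,p,r,v,x,q,z,u,y]
t=0: Δ0=000000000 Δ1=100000000 Δ2=100000001 Δ3=100001101 Δ4=100101111 Δ5=110101011 | 5Δ
t=1: Δ0=110101011 Δ1=010101011 | 1Δ
t=2: Δ0=010101011 Δ1=110101011 Δ2=110101010 Δ3=110100110 Δ4=110100100 Δ5=110000100 Δ6=100000000 | 6Δ
t=3: Δ0=100000000 Δ1=000000000 | 1Δ
t=4: Δ0=000000000 Δ1=100000000 Δ2=100000001 Δ3=100001101 Δ4=100101111 Δ5=110101011 | 5Δ
t=5: Δ0=110101011 Δ1=010101011 | 1Δ
t=6: Δ0=010101011 Δ1=110101011 Δ2=110101010 Δ3=110100110 Δ4=110100100 Δ5=110000100 Δ6=100000000 | 6Δ
t=7: Δ0=100000000 Δ1=000000000 | 1Δ
t=8: Δ0=000000000 Δ1=100000000 Δ2=100000001 Δ3=100001101 Δ4=100101111 Δ5=110101011 | 5Δ
t=9: Δ0=110101011 Δ1=010101011 | 1Δ
t=10: Δ0=010101011 Δ1=110101011 Δ2=110101010 Δ3=110100110 Δ4=110100100 Δ5=110000100 Δ6=100000000 | 6Δ
t=11: Δ0=100000000 Δ1=000000000 | 1Δ
t=12: Δ0=000000000 Δ1=100000000 Δ2=100000001 Δ3=100001101 Δ4=100101111 Δ5=110101011 | 5Δ
t=13: Δ0=110101011 Δ1=010101011 | 1Δ
t=14: Δ0=010101011 Δ1=110101011 Δ2=110101010 Δ3=110100110 Δ4=110100100 Δ5=110000100 Δ6=100000000 | 6Δ
t=15: Δ0=100000000 Δ1=000000000 | 1Δ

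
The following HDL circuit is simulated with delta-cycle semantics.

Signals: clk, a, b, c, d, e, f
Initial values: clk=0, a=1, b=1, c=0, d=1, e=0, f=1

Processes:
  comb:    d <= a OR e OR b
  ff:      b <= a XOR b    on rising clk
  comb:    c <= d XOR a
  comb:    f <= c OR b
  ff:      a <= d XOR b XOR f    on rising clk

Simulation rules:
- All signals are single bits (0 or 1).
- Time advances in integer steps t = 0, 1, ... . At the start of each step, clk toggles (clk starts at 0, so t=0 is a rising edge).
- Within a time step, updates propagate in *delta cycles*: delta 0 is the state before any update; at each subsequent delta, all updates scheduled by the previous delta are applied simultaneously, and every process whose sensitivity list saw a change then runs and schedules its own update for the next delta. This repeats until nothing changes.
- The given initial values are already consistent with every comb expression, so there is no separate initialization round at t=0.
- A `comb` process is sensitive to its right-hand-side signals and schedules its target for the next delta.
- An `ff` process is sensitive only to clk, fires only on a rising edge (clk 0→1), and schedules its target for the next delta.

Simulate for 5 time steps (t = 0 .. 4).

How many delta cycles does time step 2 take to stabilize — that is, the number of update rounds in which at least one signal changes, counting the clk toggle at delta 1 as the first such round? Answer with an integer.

3

t=0 Δ0: f=1 e=0 a=1 d=1 c=0 b=1 clk=0
  Δ1: clk:0→1
  Δ2: b:1→0
  Δ3: f:1→0
  (3Δ to stable)
t=1 Δ0: f=0 e=0 a=1 d=1 c=0 b=0 clk=1
  Δ1: clk:1→0
  (1Δ to stable)
t=2 Δ0: f=0 e=0 a=1 d=1 c=0 b=0 clk=0
  Δ1: clk:0→1
  Δ2: b:0→1
  Δ3: f:0→1
  (3Δ to stable)
t=3 Δ0: f=1 e=0 a=1 d=1 c=0 b=1 clk=1
  Δ1: clk:1→0
  (1Δ to stable)
t=4 Δ0: f=1 e=0 a=1 d=1 c=0 b=1 clk=0
  Δ1: clk:0→1
  Δ2: b:1→0
  Δ3: f:1→0
  (3Δ to stable)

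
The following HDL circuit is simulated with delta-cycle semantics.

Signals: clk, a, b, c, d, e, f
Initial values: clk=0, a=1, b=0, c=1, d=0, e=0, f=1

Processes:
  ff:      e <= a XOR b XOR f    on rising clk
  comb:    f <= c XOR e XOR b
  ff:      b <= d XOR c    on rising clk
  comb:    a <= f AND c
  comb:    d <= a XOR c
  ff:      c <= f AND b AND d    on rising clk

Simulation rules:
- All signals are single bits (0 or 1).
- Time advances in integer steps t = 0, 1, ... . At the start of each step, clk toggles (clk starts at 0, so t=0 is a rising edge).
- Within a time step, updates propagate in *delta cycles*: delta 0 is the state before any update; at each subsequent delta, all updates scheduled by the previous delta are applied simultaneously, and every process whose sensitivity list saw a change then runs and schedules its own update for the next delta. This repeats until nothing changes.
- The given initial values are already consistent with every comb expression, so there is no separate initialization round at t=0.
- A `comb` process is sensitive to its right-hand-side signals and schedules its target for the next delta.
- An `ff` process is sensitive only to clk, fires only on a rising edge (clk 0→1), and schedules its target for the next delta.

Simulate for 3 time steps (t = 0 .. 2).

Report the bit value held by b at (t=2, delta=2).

[bits: f,c,e,b,d,a,clk]
t=0: Δ0=1100010 Δ1=1100011 Δ2=1001011 Δ3=1001101 Δ4=1001001 | 4Δ
t=1: Δ0=1001001 Δ1=1001000 | 1Δ
t=2: Δ0=1001000 Δ1=1001001 Δ2=1000001 Δ3=0000001 | 3Δ

0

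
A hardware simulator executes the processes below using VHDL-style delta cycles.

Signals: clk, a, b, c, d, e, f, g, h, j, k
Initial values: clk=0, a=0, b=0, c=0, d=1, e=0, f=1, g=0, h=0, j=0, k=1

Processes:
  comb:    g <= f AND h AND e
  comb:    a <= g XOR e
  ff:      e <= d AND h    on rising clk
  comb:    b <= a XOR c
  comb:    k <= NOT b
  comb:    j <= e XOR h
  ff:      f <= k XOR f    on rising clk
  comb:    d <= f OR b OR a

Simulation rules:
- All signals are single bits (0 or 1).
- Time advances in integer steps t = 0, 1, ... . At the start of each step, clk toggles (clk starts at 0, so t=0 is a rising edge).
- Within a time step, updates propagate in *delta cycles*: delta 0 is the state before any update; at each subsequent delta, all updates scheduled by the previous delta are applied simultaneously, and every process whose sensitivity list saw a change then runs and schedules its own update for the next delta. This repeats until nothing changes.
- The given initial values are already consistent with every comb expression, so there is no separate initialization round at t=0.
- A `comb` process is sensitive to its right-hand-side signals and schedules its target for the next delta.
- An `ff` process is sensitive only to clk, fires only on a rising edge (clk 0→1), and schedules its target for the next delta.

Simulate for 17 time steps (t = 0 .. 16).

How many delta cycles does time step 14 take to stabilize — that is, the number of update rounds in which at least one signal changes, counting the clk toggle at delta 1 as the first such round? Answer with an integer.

3

[bits: a,b,d,e,k,clk,h,j,f,g,c]
t=0: Δ0=00101000100 Δ1=00101100100 Δ2=00101100000 Δ3=00001100000 | 3Δ
t=1: Δ0=00001100000 Δ1=00001000000 | 1Δ
t=2: Δ0=00001000000 Δ1=00001100000 Δ2=00001100100 Δ3=00101100100 | 3Δ
t=3: Δ0=00101100100 Δ1=00101000100 | 1Δ
t=4: Δ0=00101000100 Δ1=00101100100 Δ2=00101100000 Δ3=00001100000 | 3Δ
t=5: Δ0=00001100000 Δ1=00001000000 | 1Δ
t=6: Δ0=00001000000 Δ1=00001100000 Δ2=00001100100 Δ3=00101100100 | 3Δ
t=7: Δ0=00101100100 Δ1=00101000100 | 1Δ
t=8: Δ0=00101000100 Δ1=00101100100 Δ2=00101100000 Δ3=00001100000 | 3Δ
t=9: Δ0=00001100000 Δ1=00001000000 | 1Δ
t=10: Δ0=00001000000 Δ1=00001100000 Δ2=00001100100 Δ3=00101100100 | 3Δ
t=11: Δ0=00101100100 Δ1=00101000100 | 1Δ
t=12: Δ0=00101000100 Δ1=00101100100 Δ2=00101100000 Δ3=00001100000 | 3Δ
t=13: Δ0=00001100000 Δ1=00001000000 | 1Δ
t=14: Δ0=00001000000 Δ1=00001100000 Δ2=00001100100 Δ3=00101100100 | 3Δ
t=15: Δ0=00101100100 Δ1=00101000100 | 1Δ
t=16: Δ0=00101000100 Δ1=00101100100 Δ2=00101100000 Δ3=00001100000 | 3Δ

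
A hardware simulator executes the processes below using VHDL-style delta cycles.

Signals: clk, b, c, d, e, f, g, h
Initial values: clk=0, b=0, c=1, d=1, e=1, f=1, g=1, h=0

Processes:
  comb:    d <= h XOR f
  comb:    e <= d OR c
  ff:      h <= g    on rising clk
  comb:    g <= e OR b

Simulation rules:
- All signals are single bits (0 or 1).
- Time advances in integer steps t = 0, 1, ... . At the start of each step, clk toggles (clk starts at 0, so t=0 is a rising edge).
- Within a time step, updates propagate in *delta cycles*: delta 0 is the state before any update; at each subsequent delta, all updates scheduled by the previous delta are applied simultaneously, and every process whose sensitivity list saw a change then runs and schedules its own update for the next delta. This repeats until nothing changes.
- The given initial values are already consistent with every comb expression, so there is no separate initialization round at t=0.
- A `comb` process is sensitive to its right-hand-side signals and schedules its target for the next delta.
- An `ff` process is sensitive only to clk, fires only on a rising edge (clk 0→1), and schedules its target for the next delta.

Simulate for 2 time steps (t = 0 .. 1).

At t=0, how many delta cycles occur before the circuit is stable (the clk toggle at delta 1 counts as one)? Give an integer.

t=0 Δ0: g=1 f=1 h=0 b=0 e=1 c=1 clk=0 d=1
  Δ1: clk:0→1
  Δ2: h:0→1
  Δ3: d:1→0
  (3Δ to stable)
t=1 Δ0: g=1 f=1 h=1 b=0 e=1 c=1 clk=1 d=0
  Δ1: clk:1→0
  (1Δ to stable)

3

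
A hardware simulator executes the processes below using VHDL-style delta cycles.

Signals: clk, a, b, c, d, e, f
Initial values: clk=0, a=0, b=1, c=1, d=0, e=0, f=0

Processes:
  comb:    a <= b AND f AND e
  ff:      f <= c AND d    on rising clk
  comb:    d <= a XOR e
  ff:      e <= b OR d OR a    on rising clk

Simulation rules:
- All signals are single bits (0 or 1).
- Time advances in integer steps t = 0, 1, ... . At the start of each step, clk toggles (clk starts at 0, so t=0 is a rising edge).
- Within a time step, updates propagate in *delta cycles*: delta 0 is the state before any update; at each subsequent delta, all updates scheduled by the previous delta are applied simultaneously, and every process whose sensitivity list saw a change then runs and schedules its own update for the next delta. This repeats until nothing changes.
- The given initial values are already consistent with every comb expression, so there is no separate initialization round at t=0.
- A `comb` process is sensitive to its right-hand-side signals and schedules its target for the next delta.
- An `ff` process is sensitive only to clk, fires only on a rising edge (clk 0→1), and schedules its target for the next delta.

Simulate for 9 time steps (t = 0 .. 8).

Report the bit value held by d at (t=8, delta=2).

t=0 Δ0: f=0 b=1 d=0 a=0 clk=0 c=1 e=0
  Δ1: clk:0→1
  Δ2: e:0→1
  Δ3: d:0→1
  (3Δ to stable)
t=1 Δ0: f=0 b=1 d=1 a=0 clk=1 c=1 e=1
  Δ1: clk:1→0
  (1Δ to stable)
t=2 Δ0: f=0 b=1 d=1 a=0 clk=0 c=1 e=1
  Δ1: clk:0→1
  Δ2: f:0→1
  Δ3: a:0→1
  Δ4: d:1→0
  (4Δ to stable)
t=3 Δ0: f=1 b=1 d=0 a=1 clk=1 c=1 e=1
  Δ1: clk:1→0
  (1Δ to stable)
t=4 Δ0: f=1 b=1 d=0 a=1 clk=0 c=1 e=1
  Δ1: clk:0→1
  Δ2: f:1→0
  Δ3: a:1→0
  Δ4: d:0→1
  (4Δ to stable)
t=5 Δ0: f=0 b=1 d=1 a=0 clk=1 c=1 e=1
  Δ1: clk:1→0
  (1Δ to stable)
t=6 Δ0: f=0 b=1 d=1 a=0 clk=0 c=1 e=1
  Δ1: clk:0→1
  Δ2: f:0→1
  Δ3: a:0→1
  Δ4: d:1→0
  (4Δ to stable)
t=7 Δ0: f=1 b=1 d=0 a=1 clk=1 c=1 e=1
  Δ1: clk:1→0
  (1Δ to stable)
t=8 Δ0: f=1 b=1 d=0 a=1 clk=0 c=1 e=1
  Δ1: clk:0→1
  Δ2: f:1→0
  Δ3: a:1→0
  Δ4: d:0→1
  (4Δ to stable)

0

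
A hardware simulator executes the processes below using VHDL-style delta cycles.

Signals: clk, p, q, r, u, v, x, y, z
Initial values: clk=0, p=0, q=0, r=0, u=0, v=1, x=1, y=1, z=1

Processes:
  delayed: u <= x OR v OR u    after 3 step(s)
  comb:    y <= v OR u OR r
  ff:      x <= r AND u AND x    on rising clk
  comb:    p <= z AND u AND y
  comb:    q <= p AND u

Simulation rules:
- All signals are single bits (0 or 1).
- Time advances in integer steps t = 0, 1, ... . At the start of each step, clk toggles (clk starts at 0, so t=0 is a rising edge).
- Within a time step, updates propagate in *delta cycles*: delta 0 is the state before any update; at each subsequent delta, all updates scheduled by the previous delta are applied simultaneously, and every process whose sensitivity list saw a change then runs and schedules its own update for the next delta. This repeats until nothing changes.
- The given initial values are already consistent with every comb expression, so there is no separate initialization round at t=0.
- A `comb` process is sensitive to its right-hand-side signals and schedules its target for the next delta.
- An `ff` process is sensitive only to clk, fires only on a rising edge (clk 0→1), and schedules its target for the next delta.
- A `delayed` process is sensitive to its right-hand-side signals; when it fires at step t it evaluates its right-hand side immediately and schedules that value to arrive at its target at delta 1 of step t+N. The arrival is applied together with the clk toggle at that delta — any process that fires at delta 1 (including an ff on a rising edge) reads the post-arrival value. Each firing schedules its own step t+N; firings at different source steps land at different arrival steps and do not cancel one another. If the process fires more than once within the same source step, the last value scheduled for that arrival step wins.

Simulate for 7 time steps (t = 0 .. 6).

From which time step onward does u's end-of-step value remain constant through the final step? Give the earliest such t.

3

[bits: r,y,p,v,u,x,z,clk,q]
t=0: Δ0=010101100 Δ1=010101110 Δ2=010100110 | 2Δ
t=1: Δ0=010100110 Δ1=010100100 | 1Δ
t=2: Δ0=010100100 Δ1=010100110 | 1Δ
t=3: Δ0=010100110 Δ1=010110100 Δ2=011110100 Δ3=011110101 | 3Δ
t=4: Δ0=011110101 Δ1=011110111 | 1Δ
t=5: Δ0=011110111 Δ1=011110101 | 1Δ
t=6: Δ0=011110101 Δ1=011110111 | 1Δ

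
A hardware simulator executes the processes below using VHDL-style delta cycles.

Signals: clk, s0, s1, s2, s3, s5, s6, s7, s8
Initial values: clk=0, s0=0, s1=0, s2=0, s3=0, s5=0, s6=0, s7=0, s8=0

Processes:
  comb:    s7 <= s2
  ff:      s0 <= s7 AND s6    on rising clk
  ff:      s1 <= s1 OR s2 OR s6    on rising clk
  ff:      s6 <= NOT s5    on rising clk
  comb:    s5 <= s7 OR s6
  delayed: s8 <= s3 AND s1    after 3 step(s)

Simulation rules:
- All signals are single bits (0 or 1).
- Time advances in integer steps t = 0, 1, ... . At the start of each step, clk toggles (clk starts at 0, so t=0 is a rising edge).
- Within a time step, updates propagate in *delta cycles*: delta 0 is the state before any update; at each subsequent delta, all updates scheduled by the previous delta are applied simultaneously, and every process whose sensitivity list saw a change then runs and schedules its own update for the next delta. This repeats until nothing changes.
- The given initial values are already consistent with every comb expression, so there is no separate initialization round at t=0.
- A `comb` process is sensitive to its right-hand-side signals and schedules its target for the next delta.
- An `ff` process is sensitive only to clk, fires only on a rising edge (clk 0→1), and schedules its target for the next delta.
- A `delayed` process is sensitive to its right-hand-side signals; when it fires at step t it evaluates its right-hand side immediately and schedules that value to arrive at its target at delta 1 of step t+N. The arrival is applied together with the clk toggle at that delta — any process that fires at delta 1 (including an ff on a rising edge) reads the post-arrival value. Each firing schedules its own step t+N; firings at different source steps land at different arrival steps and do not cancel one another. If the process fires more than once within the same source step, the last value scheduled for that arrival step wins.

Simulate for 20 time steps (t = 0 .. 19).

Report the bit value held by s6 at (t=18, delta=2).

t=0 Δ0: s0=0 s6=0 s1=0 s7=0 s5=0 s3=0 s2=0 s8=0 clk=0
  Δ1: clk:0→1
  Δ2: s6:0→1
  Δ3: s5:0→1
  (3Δ to stable)
t=1 Δ0: s0=0 s6=1 s1=0 s7=0 s5=1 s3=0 s2=0 s8=0 clk=1
  Δ1: clk:1→0
  (1Δ to stable)
t=2 Δ0: s0=0 s6=1 s1=0 s7=0 s5=1 s3=0 s2=0 s8=0 clk=0
  Δ1: clk:0→1
  Δ2: s6:1→0, s1:0→1
  Δ3: s5:1→0
  (3Δ to stable)
t=3 Δ0: s0=0 s6=0 s1=1 s7=0 s5=0 s3=0 s2=0 s8=0 clk=1
  Δ1: clk:1→0
  (1Δ to stable)
t=4 Δ0: s0=0 s6=0 s1=1 s7=0 s5=0 s3=0 s2=0 s8=0 clk=0
  Δ1: clk:0→1
  Δ2: s6:0→1
  Δ3: s5:0→1
  (3Δ to stable)
t=5 Δ0: s0=0 s6=1 s1=1 s7=0 s5=1 s3=0 s2=0 s8=0 clk=1
  Δ1: clk:1→0
  (1Δ to stable)
t=6 Δ0: s0=0 s6=1 s1=1 s7=0 s5=1 s3=0 s2=0 s8=0 clk=0
  Δ1: clk:0→1
  Δ2: s6:1→0
  Δ3: s5:1→0
  (3Δ to stable)
t=7 Δ0: s0=0 s6=0 s1=1 s7=0 s5=0 s3=0 s2=0 s8=0 clk=1
  Δ1: clk:1→0
  (1Δ to stable)
t=8 Δ0: s0=0 s6=0 s1=1 s7=0 s5=0 s3=0 s2=0 s8=0 clk=0
  Δ1: clk:0→1
  Δ2: s6:0→1
  Δ3: s5:0→1
  (3Δ to stable)
t=9 Δ0: s0=0 s6=1 s1=1 s7=0 s5=1 s3=0 s2=0 s8=0 clk=1
  Δ1: clk:1→0
  (1Δ to stable)
t=10 Δ0: s0=0 s6=1 s1=1 s7=0 s5=1 s3=0 s2=0 s8=0 clk=0
  Δ1: clk:0→1
  Δ2: s6:1→0
  Δ3: s5:1→0
  (3Δ to stable)
t=11 Δ0: s0=0 s6=0 s1=1 s7=0 s5=0 s3=0 s2=0 s8=0 clk=1
  Δ1: clk:1→0
  (1Δ to stable)
t=12 Δ0: s0=0 s6=0 s1=1 s7=0 s5=0 s3=0 s2=0 s8=0 clk=0
  Δ1: clk:0→1
  Δ2: s6:0→1
  Δ3: s5:0→1
  (3Δ to stable)
t=13 Δ0: s0=0 s6=1 s1=1 s7=0 s5=1 s3=0 s2=0 s8=0 clk=1
  Δ1: clk:1→0
  (1Δ to stable)
t=14 Δ0: s0=0 s6=1 s1=1 s7=0 s5=1 s3=0 s2=0 s8=0 clk=0
  Δ1: clk:0→1
  Δ2: s6:1→0
  Δ3: s5:1→0
  (3Δ to stable)
t=15 Δ0: s0=0 s6=0 s1=1 s7=0 s5=0 s3=0 s2=0 s8=0 clk=1
  Δ1: clk:1→0
  (1Δ to stable)
t=16 Δ0: s0=0 s6=0 s1=1 s7=0 s5=0 s3=0 s2=0 s8=0 clk=0
  Δ1: clk:0→1
  Δ2: s6:0→1
  Δ3: s5:0→1
  (3Δ to stable)
t=17 Δ0: s0=0 s6=1 s1=1 s7=0 s5=1 s3=0 s2=0 s8=0 clk=1
  Δ1: clk:1→0
  (1Δ to stable)
t=18 Δ0: s0=0 s6=1 s1=1 s7=0 s5=1 s3=0 s2=0 s8=0 clk=0
  Δ1: clk:0→1
  Δ2: s6:1→0
  Δ3: s5:1→0
  (3Δ to stable)
t=19 Δ0: s0=0 s6=0 s1=1 s7=0 s5=0 s3=0 s2=0 s8=0 clk=1
  Δ1: clk:1→0
  (1Δ to stable)

0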